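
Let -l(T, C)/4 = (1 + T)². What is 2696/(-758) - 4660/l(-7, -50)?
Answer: 393007/13644 ≈ 28.804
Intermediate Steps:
l(T, C) = -4*(1 + T)²
2696/(-758) - 4660/l(-7, -50) = 2696/(-758) - 4660*(-1/(4*(1 - 7)²)) = 2696*(-1/758) - 4660/((-4*(-6)²)) = -1348/379 - 4660/((-4*36)) = -1348/379 - 4660/(-144) = -1348/379 - 4660*(-1/144) = -1348/379 + 1165/36 = 393007/13644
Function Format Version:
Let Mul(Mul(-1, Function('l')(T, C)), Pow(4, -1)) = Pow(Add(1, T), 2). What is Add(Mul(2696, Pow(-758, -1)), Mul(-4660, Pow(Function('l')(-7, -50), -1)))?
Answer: Rational(393007, 13644) ≈ 28.804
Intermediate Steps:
Function('l')(T, C) = Mul(-4, Pow(Add(1, T), 2))
Add(Mul(2696, Pow(-758, -1)), Mul(-4660, Pow(Function('l')(-7, -50), -1))) = Add(Mul(2696, Pow(-758, -1)), Mul(-4660, Pow(Mul(-4, Pow(Add(1, -7), 2)), -1))) = Add(Mul(2696, Rational(-1, 758)), Mul(-4660, Pow(Mul(-4, Pow(-6, 2)), -1))) = Add(Rational(-1348, 379), Mul(-4660, Pow(Mul(-4, 36), -1))) = Add(Rational(-1348, 379), Mul(-4660, Pow(-144, -1))) = Add(Rational(-1348, 379), Mul(-4660, Rational(-1, 144))) = Add(Rational(-1348, 379), Rational(1165, 36)) = Rational(393007, 13644)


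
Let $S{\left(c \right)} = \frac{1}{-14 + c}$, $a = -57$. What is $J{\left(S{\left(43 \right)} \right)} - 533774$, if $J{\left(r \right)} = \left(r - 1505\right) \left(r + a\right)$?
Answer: $- \frac{376804046}{841} \approx -4.4804 \cdot 10^{5}$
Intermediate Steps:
$J{\left(r \right)} = \left(-1505 + r\right) \left(-57 + r\right)$ ($J{\left(r \right)} = \left(r - 1505\right) \left(r - 57\right) = \left(-1505 + r\right) \left(-57 + r\right)$)
$J{\left(S{\left(43 \right)} \right)} - 533774 = \left(85785 + \left(\frac{1}{-14 + 43}\right)^{2} - \frac{1562}{-14 + 43}\right) - 533774 = \left(85785 + \left(\frac{1}{29}\right)^{2} - \frac{1562}{29}\right) - 533774 = \left(85785 + \frac{1}{841} - \frac{1562}{29}\right) - 533774 = \frac{72099888}{841} - 533774 = - \frac{376804046}{841}$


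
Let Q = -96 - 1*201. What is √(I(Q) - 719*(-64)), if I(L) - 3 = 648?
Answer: √46667 ≈ 216.03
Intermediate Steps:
Q = -297 (Q = -96 - 201 = -297)
I(L) = 651 (I(L) = 3 + 648 = 651)
√(I(Q) - 719*(-64)) = √(651 - 719*(-64)) = √(651 + 46016) = √46667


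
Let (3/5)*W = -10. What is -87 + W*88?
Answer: -4661/3 ≈ -1553.7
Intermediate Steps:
W = -50/3 (W = (5/3)*(-10) = -50/3 ≈ -16.667)
-87 + W*88 = -87 - 50/3*88 = -87 - 4400/3 = -4661/3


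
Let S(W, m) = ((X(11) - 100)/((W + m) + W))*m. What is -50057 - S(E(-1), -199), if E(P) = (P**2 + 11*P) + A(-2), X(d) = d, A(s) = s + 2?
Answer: -10944772/219 ≈ -49976.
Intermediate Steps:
A(s) = 2 + s
E(P) = P**2 + 11*P (E(P) = (P**2 + 11*P) + (2 - 2) = (P**2 + 11*P) + 0 = P**2 + 11*P)
S(W, m) = -89*m/(m + 2*W) (S(W, m) = ((11 - 100)/((W + m) + W))*m = (-89/(m + 2*W))*m = -89*m/(m + 2*W))
-50057 - S(E(-1), -199) = -50057 - (-89)*(-199)/(-199 + 2*(-(11 - 1))) = -50057 - (-89)*(-199)/(-199 + 2*(-1*10)) = -50057 - (-89)*(-199)/(-199 + 2*(-10)) = -50057 - (-89)*(-199)/(-199 - 20) = -50057 - (-89)*(-199)/(-219) = -50057 - (-89)*(-199)*(-1)/219 = -50057 - 1*(-17711/219) = -50057 + 17711/219 = -10944772/219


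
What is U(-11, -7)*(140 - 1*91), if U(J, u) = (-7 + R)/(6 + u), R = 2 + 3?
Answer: 98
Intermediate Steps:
R = 5
U(J, u) = -2/(6 + u) (U(J, u) = (-7 + 5)/(6 + u) = -2/(6 + u))
U(-11, -7)*(140 - 1*91) = (-2/(6 - 7))*(140 - 1*91) = (-2/(-1))*(140 - 91) = -2*(-1)*49 = 2*49 = 98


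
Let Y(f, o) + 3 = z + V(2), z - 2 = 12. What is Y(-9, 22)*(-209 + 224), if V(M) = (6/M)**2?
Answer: 300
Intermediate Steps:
z = 14 (z = 2 + 12 = 14)
V(M) = 36/M**2
Y(f, o) = 20 (Y(f, o) = -3 + (14 + 36/2**2) = -3 + (14 + 36*(1/4)) = -3 + (14 + 9) = -3 + 23 = 20)
Y(-9, 22)*(-209 + 224) = 20*(-209 + 224) = 20*15 = 300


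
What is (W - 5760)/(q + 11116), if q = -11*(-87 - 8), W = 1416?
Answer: -4344/12161 ≈ -0.35721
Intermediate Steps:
q = 1045 (q = -11*(-95) = 1045)
(W - 5760)/(q + 11116) = (1416 - 5760)/(1045 + 11116) = -4344/12161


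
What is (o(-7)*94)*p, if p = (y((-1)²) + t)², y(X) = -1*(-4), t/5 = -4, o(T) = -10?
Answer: -240640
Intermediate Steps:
t = -20 (t = 5*(-4) = -20)
y(X) = 4
p = 256 (p = (4 - 20)² = (-16)² = 256)
(o(-7)*94)*p = -10*94*256 = -940*256 = -240640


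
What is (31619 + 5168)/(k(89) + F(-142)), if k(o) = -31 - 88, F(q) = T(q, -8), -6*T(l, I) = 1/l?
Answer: -31342524/101387 ≈ -309.14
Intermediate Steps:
T(l, I) = -1/(6*l)
F(q) = -1/(6*q)
k(o) = -119
(31619 + 5168)/(k(89) + F(-142)) = (31619 + 5168)/(-119 - ⅙/(-142)) = 36787/(-119 - ⅙*(-1/142)) = 36787/(-119 + 1/852) = 36787/(-101387/852) = 36787*(-852/101387) = -31342524/101387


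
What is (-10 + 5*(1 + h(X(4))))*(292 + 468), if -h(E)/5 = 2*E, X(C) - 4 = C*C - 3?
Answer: -649800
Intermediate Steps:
X(C) = 1 + C² (X(C) = 4 + (C*C - 3) = 4 + (C² - 3) = 4 + (-3 + C²) = 1 + C²)
h(E) = -10*E
(-10 + 5*(1 + h(X(4))))*(292 + 468) = (-10 + 5*(1 - 10*(1 + 4²)))*(292 + 468) = (-10 + 5*(1 - 10*(1 + 16)))*760 = (-10 + 5*(1 - 10*17))*760 = (-10 + 5*(1 - 170))*760 = (-10 + 5*(-169))*760 = (-10 - 845)*760 = -855*760 = -649800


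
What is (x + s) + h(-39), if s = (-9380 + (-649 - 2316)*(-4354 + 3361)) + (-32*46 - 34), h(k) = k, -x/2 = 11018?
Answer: 2911284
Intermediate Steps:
x = -22036 (x = -2*11018 = -22036)
s = 2933359 (s = (-9380 - 2965*(-993)) + (-1472 - 34) = (-9380 + 2944245) - 1506 = 2934865 - 1506 = 2933359)
(x + s) + h(-39) = (-22036 + 2933359) - 39 = 2911323 - 39 = 2911284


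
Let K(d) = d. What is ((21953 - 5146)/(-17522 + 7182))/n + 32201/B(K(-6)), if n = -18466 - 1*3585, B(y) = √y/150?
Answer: 16807/228007340 - 805025*I*√6 ≈ 7.3713e-5 - 1.9719e+6*I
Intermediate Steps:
B(y) = √y/150
n = -22051 (n = -18466 - 3585 = -22051)
((21953 - 5146)/(-17522 + 7182))/n + 32201/B(K(-6)) = ((21953 - 5146)/(-17522 + 7182))/(-22051) + 32201/((√(-6)/150)) = (16807/(-10340))*(-1/22051) + 32201/(((I*√6)/150)) = (16807*(-1/10340))*(-1/22051) + 32201/((I*√6/150)) = -16807/10340*(-1/22051) + 32201*(-25*I*√6) = 16807/228007340 - 805025*I*√6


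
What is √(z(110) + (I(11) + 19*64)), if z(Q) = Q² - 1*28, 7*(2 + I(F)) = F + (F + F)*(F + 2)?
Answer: √653093/7 ≈ 115.45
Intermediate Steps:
I(F) = -2 + F/7 + 2*F*(2 + F)/7 (I(F) = -2 + (F + (F + F)*(F + 2))/7 = -2 + (F + (2*F)*(2 + F))/7 = -2 + (F + 2*F*(2 + F))/7 = -2 + (F/7 + 2*F*(2 + F)/7) = -2 + F/7 + 2*F*(2 + F)/7)
z(Q) = -28 + Q² (z(Q) = Q² - 28 = -28 + Q²)
√(z(110) + (I(11) + 19*64)) = √((-28 + 110²) + ((-2 + (2/7)*11² + (5/7)*11) + 19*64)) = √((-28 + 12100) + ((-2 + (2/7)*121 + 55/7) + 1216)) = √(12072 + ((-2 + 242/7 + 55/7) + 1216)) = √(12072 + (283/7 + 1216)) = √(12072 + 8795/7) = √(93299/7) = √653093/7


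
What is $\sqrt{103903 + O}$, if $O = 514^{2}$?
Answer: $\sqrt{368099} \approx 606.71$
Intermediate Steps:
$O = 264196$
$\sqrt{103903 + O} = \sqrt{103903 + 264196} = \sqrt{368099}$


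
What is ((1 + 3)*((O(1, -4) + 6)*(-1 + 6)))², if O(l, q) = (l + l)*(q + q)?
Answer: 40000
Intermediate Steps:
O(l, q) = 4*l*q (O(l, q) = (2*l)*(2*q) = 4*l*q)
((1 + 3)*((O(1, -4) + 6)*(-1 + 6)))² = ((1 + 3)*((4*1*(-4) + 6)*(-1 + 6)))² = (4*((-16 + 6)*5))² = (4*(-10*5))² = (4*(-50))² = (-200)² = 40000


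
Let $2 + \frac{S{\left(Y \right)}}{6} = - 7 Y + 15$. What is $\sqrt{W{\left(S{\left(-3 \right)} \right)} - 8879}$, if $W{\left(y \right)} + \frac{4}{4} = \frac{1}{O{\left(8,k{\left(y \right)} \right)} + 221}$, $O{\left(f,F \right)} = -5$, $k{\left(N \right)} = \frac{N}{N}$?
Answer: $\frac{i \sqrt{11508474}}{36} \approx 94.234 i$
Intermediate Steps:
$k{\left(N \right)} = 1$
$S{\left(Y \right)} = 78 - 42 Y$ ($S{\left(Y \right)} = -12 + 6 \left(- 7 Y + 15\right) = -12 + 6 \left(15 - 7 Y\right) = -12 - \left(-90 + 42 Y\right) = 78 - 42 Y$)
$W{\left(y \right)} = - \frac{215}{216}$ ($W{\left(y \right)} = -1 + \frac{1}{-5 + 221} = -1 + \frac{1}{216} = - \frac{215}{216}$)
$\sqrt{W{\left(S{\left(-3 \right)} \right)} - 8879} = \sqrt{- \frac{215}{216} - 8879} = \sqrt{- \frac{1918079}{216}} = \frac{i \sqrt{11508474}}{36}$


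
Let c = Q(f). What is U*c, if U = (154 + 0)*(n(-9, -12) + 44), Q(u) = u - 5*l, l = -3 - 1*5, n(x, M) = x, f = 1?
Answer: 220990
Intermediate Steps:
l = -8 (l = -3 - 5 = -8)
Q(u) = 40 + u (Q(u) = u - 5*(-8) = u + 40 = 40 + u)
c = 41 (c = 40 + 1 = 41)
U = 5390 (U = (154 + 0)*(-9 + 44) = 154*35 = 5390)
U*c = 5390*41 = 220990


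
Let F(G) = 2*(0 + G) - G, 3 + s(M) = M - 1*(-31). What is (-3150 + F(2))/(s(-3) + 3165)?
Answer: -1574/1595 ≈ -0.98683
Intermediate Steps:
s(M) = 28 + M (s(M) = -3 + (M - 1*(-31)) = -3 + (M + 31) = -3 + (31 + M) = 28 + M)
F(G) = G (F(G) = 2*G - G = G)
(-3150 + F(2))/(s(-3) + 3165) = (-3150 + 2)/((28 - 3) + 3165) = -3148/(25 + 3165) = -3148/3190 = -3148*1/3190 = -1574/1595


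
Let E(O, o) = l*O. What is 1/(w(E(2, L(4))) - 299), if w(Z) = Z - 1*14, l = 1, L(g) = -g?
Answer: -1/311 ≈ -0.0032154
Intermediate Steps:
E(O, o) = O (E(O, o) = 1*O = O)
w(Z) = -14 + Z (w(Z) = Z - 14 = -14 + Z)
1/(w(E(2, L(4))) - 299) = 1/((-14 + 2) - 299) = 1/(-12 - 299) = 1/(-311) = -1/311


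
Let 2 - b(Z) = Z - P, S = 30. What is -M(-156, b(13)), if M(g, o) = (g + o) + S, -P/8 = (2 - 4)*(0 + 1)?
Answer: 121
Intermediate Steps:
P = 16 (P = -8*(2 - 4)*(0 + 1) = -(-16) = -8*(-2) = 16)
b(Z) = 18 - Z (b(Z) = 2 - (Z - 1*16) = 2 - (Z - 16) = 2 - (-16 + Z) = 2 + (16 - Z) = 18 - Z)
M(g, o) = 30 + g + o (M(g, o) = (g + o) + 30 = 30 + g + o)
-M(-156, b(13)) = -(30 - 156 + (18 - 1*13)) = -(30 - 156 + (18 - 13)) = -(30 - 156 + 5) = -1*(-121) = 121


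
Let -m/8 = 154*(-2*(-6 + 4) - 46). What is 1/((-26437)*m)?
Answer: -1/1367956128 ≈ -7.3102e-10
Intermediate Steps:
m = 51744 (m = -1232*(-2*(-6 + 4) - 46) = -1232*(-2*(-2) - 46) = -1232*(4 - 46) = -1232*(-42) = -8*(-6468) = 51744)
1/((-26437)*m) = 1/(-26437*51744) = -1/26437*1/51744 = -1/1367956128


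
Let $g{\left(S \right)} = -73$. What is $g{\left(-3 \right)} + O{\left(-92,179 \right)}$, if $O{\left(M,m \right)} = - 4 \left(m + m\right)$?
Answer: $-1505$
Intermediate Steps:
$O{\left(M,m \right)} = - 8 m$ ($O{\left(M,m \right)} = - 4 \cdot 2 m = - 8 m$)
$g{\left(-3 \right)} + O{\left(-92,179 \right)} = -73 - 1432 = -1505$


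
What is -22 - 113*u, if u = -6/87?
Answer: -412/29 ≈ -14.207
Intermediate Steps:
u = -2/29 (u = -6*1/87 = -2/29 ≈ -0.068966)
-22 - 113*u = -22 - 113*(-2/29) = -22 + 226/29 = -412/29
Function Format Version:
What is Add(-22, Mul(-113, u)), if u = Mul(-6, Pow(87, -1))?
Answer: Rational(-412, 29) ≈ -14.207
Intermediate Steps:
u = Rational(-2, 29) (u = Mul(-6, Rational(1, 87)) = Rational(-2, 29) ≈ -0.068966)
Add(-22, Mul(-113, u)) = Add(-22, Mul(-113, Rational(-2, 29))) = Add(-22, Rational(226, 29)) = Rational(-412, 29)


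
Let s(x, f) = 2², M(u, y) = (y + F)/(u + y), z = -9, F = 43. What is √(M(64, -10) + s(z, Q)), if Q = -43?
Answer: √166/6 ≈ 2.1474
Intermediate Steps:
M(u, y) = (43 + y)/(u + y) (M(u, y) = (y + 43)/(u + y) = (43 + y)/(u + y))
s(x, f) = 4
√(M(64, -10) + s(z, Q)) = √((43 - 10)/(64 - 10) + 4) = √(33/54 + 4) = √((1/54)*33 + 4) = √(11/18 + 4) = √(83/18) = √166/6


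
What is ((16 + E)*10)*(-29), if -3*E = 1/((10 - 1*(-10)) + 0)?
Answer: -27811/6 ≈ -4635.2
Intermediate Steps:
E = -1/60 (E = -1/(3*((10 - 1*(-10)) + 0)) = -1/(3*((10 + 10) + 0)) = -1/(3*(20 + 0)) = -1/3/20 = -1/3*1/20 = -1/60 ≈ -0.016667)
((16 + E)*10)*(-29) = ((16 - 1/60)*10)*(-29) = ((959/60)*10)*(-29) = (959/6)*(-29) = -27811/6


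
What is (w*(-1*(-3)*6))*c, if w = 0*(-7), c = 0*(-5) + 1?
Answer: 0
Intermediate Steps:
c = 1 (c = 0 + 1 = 1)
w = 0
(w*(-1*(-3)*6))*c = (0*(-1*(-3)*6))*1 = (0*(3*6))*1 = (0*18)*1 = 0*1 = 0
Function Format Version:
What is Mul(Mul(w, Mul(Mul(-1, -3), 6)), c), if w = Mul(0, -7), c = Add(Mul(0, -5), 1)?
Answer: 0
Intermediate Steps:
c = 1 (c = Add(0, 1) = 1)
w = 0
Mul(Mul(w, Mul(Mul(-1, -3), 6)), c) = Mul(Mul(0, Mul(Mul(-1, -3), 6)), 1) = Mul(Mul(0, Mul(3, 6)), 1) = Mul(Mul(0, 18), 1) = Mul(0, 1) = 0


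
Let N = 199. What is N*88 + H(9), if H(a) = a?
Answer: 17521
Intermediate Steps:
N*88 + H(9) = 199*88 + 9 = 17512 + 9 = 17521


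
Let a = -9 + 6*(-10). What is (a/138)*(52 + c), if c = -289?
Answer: 237/2 ≈ 118.50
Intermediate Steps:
a = -69 (a = -9 - 60 = -69)
(a/138)*(52 + c) = (-69/138)*(52 - 289) = -69*1/138*(-237) = -1/2*(-237) = 237/2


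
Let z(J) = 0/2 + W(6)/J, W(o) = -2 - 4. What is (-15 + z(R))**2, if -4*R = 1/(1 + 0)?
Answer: 81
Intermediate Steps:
R = -1/4 (R = -1/(4*(1 + 0)) = -1/4/1 = -1/4*1 = -1/4 ≈ -0.25000)
W(o) = -6
z(J) = -6/J (z(J) = 0/2 - 6/J = 0*(1/2) - 6/J = 0 - 6/J = -6/J)
(-15 + z(R))**2 = (-15 - 6/(-1/4))**2 = (-15 - 6*(-4))**2 = (-15 + 24)**2 = 9**2 = 81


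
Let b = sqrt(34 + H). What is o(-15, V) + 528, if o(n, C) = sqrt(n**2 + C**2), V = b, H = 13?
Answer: 528 + 4*sqrt(17) ≈ 544.49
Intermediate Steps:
b = sqrt(47) (b = sqrt(34 + 13) = sqrt(47) ≈ 6.8557)
V = sqrt(47) ≈ 6.8557
o(n, C) = sqrt(C**2 + n**2)
o(-15, V) + 528 = sqrt((sqrt(47))**2 + (-15)**2) + 528 = sqrt(47 + 225) + 528 = sqrt(272) + 528 = 4*sqrt(17) + 528 = 528 + 4*sqrt(17)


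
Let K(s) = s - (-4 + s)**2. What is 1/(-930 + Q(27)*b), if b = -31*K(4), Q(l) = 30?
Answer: -1/4650 ≈ -0.00021505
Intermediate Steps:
b = -124 (b = -31*(4 - (-4 + 4)**2) = -31*(4 - 1*0**2) = -31*(4 - 1*0) = -31*(4 + 0) = -31*4 = -124)
1/(-930 + Q(27)*b) = 1/(-930 + 30*(-124)) = 1/(-930 - 3720) = 1/(-4650) = -1/4650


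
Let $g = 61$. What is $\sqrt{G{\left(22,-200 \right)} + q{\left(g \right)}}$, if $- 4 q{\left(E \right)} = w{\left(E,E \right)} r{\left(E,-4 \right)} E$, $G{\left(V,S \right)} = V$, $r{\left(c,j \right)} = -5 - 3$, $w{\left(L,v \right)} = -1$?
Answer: $10 i \approx 10.0 i$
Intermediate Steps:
$r{\left(c,j \right)} = -8$
$q{\left(E \right)} = - 2 E$ ($q{\left(E \right)} = - \frac{\left(-1\right) \left(-8\right) E}{4} = - \frac{8 E}{4} = - 2 E$)
$\sqrt{G{\left(22,-200 \right)} + q{\left(g \right)}} = \sqrt{22 - 122} = \sqrt{-100} = 10 i$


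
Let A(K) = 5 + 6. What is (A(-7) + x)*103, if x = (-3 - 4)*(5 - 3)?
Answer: -309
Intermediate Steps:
A(K) = 11
x = -14 (x = -7*2 = -14)
(A(-7) + x)*103 = (11 - 14)*103 = -3*103 = -309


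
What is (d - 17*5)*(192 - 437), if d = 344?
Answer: -63455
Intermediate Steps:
(d - 17*5)*(192 - 437) = (344 - 17*5)*(192 - 437) = (344 - 85)*(-245) = 259*(-245) = -63455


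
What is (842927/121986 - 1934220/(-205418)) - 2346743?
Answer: -29402279475169279/12529060074 ≈ -2.3467e+6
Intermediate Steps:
(842927/121986 - 1934220/(-205418)) - 2346743 = (842927*(1/121986) - 1934220*(-1/205418)) - 2346743 = (842927/121986 + 967110/102709) - 2346743 = 204550069703/12529060074 - 2346743 = -29402279475169279/12529060074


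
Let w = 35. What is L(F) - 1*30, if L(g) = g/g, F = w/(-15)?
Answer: -29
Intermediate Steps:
F = -7/3 (F = 35/(-15) = 35*(-1/15) = -7/3 ≈ -2.3333)
L(g) = 1
L(F) - 1*30 = 1 - 1*30 = 1 - 30 = -29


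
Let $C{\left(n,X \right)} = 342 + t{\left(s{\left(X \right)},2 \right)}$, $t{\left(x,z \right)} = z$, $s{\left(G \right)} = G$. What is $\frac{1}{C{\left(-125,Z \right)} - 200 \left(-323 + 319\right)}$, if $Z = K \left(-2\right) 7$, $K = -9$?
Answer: $\frac{1}{1144} \approx 0.00087413$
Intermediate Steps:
$Z = 126$ ($Z = \left(-9\right) \left(-2\right) 7 = 18 \cdot 7 = 126$)
$C{\left(n,X \right)} = 344$ ($C{\left(n,X \right)} = 342 + 2 = 344$)
$\frac{1}{C{\left(-125,Z \right)} - 200 \left(-323 + 319\right)} = \frac{1}{344 - 200 \left(-323 + 319\right)} = \frac{1}{344 - -800} = \frac{1}{344 + 800} = \frac{1}{1144}$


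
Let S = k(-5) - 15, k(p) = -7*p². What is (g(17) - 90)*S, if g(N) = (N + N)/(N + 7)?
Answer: 100985/6 ≈ 16831.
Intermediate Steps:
S = -190 (S = -7*(-5)² - 15 = -7*25 - 15 = -175 - 15 = -190)
g(N) = 2*N/(7 + N) (g(N) = (2*N)/(7 + N) = 2*N/(7 + N))
(g(17) - 90)*S = (2*17/(7 + 17) - 90)*(-190) = (2*17/24 - 90)*(-190) = (2*17*(1/24) - 90)*(-190) = (17/12 - 90)*(-190) = -1063/12*(-190) = 100985/6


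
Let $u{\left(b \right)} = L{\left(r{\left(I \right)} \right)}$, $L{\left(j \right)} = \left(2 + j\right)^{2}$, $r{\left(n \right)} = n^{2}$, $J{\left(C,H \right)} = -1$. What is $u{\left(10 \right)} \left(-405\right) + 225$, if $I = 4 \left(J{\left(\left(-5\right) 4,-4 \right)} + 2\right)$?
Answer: $-130995$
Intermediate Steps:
$I = 4$ ($I = 4 \left(-1 + 2\right) = 4 \cdot 1 = 4$)
$u{\left(b \right)} = 324$ ($u{\left(b \right)} = \left(2 + 4^{2}\right)^{2} = \left(2 + 16\right)^{2} = 18^{2} = 324$)
$u{\left(10 \right)} \left(-405\right) + 225 = 324 \left(-405\right) + 225 = -131220 + 225 = -130995$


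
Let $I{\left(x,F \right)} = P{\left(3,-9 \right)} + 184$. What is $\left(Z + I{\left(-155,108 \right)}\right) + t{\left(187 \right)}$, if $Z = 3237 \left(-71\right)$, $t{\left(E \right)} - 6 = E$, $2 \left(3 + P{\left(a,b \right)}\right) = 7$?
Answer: $- \frac{458899}{2} \approx -2.2945 \cdot 10^{5}$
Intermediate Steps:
$P{\left(a,b \right)} = \frac{1}{2}$ ($P{\left(a,b \right)} = -3 + \frac{1}{2} \cdot 7 = -3 + \frac{7}{2} = \frac{1}{2}$)
$I{\left(x,F \right)} = \frac{369}{2}$ ($I{\left(x,F \right)} = \frac{1}{2} + 184 = \frac{369}{2}$)
$t{\left(E \right)} = 6 + E$
$Z = -229827$
$\left(Z + I{\left(-155,108 \right)}\right) + t{\left(187 \right)} = \left(-229827 + \frac{369}{2}\right) + \left(6 + 187\right) = - \frac{459285}{2} + 193 = - \frac{458899}{2}$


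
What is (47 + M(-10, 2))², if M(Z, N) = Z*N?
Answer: 729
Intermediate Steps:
M(Z, N) = N*Z
(47 + M(-10, 2))² = (47 + 2*(-10))² = (47 - 20)² = 27² = 729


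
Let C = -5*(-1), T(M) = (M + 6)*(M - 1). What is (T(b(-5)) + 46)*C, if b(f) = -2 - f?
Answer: 320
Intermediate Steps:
T(M) = (-1 + M)*(6 + M) (T(M) = (6 + M)*(-1 + M) = (-1 + M)*(6 + M))
C = 5
(T(b(-5)) + 46)*C = ((-6 + (-2 - 1*(-5))**2 + 5*(-2 - 1*(-5))) + 46)*5 = ((-6 + (-2 + 5)**2 + 5*(-2 + 5)) + 46)*5 = ((-6 + 3**2 + 5*3) + 46)*5 = ((-6 + 9 + 15) + 46)*5 = (18 + 46)*5 = 64*5 = 320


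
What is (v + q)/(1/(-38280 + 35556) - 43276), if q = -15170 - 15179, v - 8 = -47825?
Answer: 212924184/117883825 ≈ 1.8062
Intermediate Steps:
v = -47817 (v = 8 - 47825 = -47817)
q = -30349
(v + q)/(1/(-38280 + 35556) - 43276) = (-47817 - 30349)/(1/(-38280 + 35556) - 43276) = -78166/(1/(-2724) - 43276) = -78166/(-1/2724 - 43276) = -78166/(-117883825/2724) = -78166*(-2724/117883825) = 212924184/117883825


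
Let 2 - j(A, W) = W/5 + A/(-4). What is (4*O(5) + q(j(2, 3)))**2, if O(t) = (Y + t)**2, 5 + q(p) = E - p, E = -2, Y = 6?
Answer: 22572001/100 ≈ 2.2572e+5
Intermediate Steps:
j(A, W) = 2 - W/5 + A/4 (j(A, W) = 2 - (W/5 + A/(-4)) = 2 - (W*(1/5) + A*(-1/4)) = 2 - (W/5 - A/4) = 2 - (-A/4 + W/5) = 2 + (-W/5 + A/4) = 2 - W/5 + A/4)
q(p) = -7 - p (q(p) = -5 + (-2 - p) = -7 - p)
O(t) = (6 + t)**2
(4*O(5) + q(j(2, 3)))**2 = (4*(6 + 5)**2 + (-7 - (2 - 1/5*3 + (1/4)*2)))**2 = (4*11**2 + (-7 - (2 - 3/5 + 1/2)))**2 = (4*121 + (-7 - 1*19/10))**2 = (484 + (-7 - 19/10))**2 = (484 - 89/10)**2 = (4751/10)**2 = 22572001/100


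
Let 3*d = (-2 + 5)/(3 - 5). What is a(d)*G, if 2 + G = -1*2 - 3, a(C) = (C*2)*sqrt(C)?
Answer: 7*I*sqrt(2)/2 ≈ 4.9497*I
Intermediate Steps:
d = -1/2 (d = ((-2 + 5)/(3 - 5))/3 = (3/(-2))/3 = (3*(-1/2))/3 = (1/3)*(-3/2) = -1/2 ≈ -0.50000)
a(C) = 2*C**(3/2) (a(C) = (2*C)*sqrt(C) = 2*C**(3/2))
G = -7 (G = -2 + (-1*2 - 3) = -2 + (-2 - 3) = -2 - 5 = -7)
a(d)*G = (2*(-1/2)**(3/2))*(-7) = (2*(-I*sqrt(2)/4))*(-7) = -I*sqrt(2)/2*(-7) = 7*I*sqrt(2)/2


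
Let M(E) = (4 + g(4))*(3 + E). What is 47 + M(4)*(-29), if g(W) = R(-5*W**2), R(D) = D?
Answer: 15475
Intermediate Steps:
g(W) = -5*W**2
M(E) = -228 - 76*E (M(E) = (4 - 5*4**2)*(3 + E) = (4 - 5*16)*(3 + E) = (4 - 80)*(3 + E) = -76*(3 + E) = -228 - 76*E)
47 + M(4)*(-29) = 47 + (-228 - 76*4)*(-29) = 47 + (-228 - 304)*(-29) = 47 - 532*(-29) = 47 + 15428 = 15475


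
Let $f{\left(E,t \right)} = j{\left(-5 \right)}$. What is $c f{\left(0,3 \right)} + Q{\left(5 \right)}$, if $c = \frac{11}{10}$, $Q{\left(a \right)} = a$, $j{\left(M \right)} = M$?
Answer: $- \frac{1}{2} \approx -0.5$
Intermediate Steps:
$f{\left(E,t \right)} = -5$
$c = \frac{11}{10}$ ($c = 11 \cdot \frac{1}{10} = \frac{11}{10} \approx 1.1$)
$c f{\left(0,3 \right)} + Q{\left(5 \right)} = \frac{11}{10} \left(-5\right) + 5 = - \frac{11}{2} + 5 = - \frac{1}{2}$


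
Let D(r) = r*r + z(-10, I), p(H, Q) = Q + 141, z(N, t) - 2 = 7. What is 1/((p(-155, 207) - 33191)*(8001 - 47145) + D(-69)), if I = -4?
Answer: 1/1285611162 ≈ 7.7784e-10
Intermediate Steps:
z(N, t) = 9 (z(N, t) = 2 + 7 = 9)
p(H, Q) = 141 + Q
D(r) = 9 + r**2 (D(r) = r*r + 9 = r**2 + 9 = 9 + r**2)
1/((p(-155, 207) - 33191)*(8001 - 47145) + D(-69)) = 1/(((141 + 207) - 33191)*(8001 - 47145) + (9 + (-69)**2)) = 1/((348 - 33191)*(-39144) + (9 + 4761)) = 1/(-32843*(-39144) + 4770) = 1/(1285606392 + 4770) = 1/1285611162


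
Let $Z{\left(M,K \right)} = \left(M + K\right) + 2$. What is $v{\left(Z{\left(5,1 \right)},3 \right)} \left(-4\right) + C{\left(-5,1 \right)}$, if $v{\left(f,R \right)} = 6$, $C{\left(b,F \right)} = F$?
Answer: $-23$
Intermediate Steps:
$Z{\left(M,K \right)} = 2 + K + M$ ($Z{\left(M,K \right)} = \left(K + M\right) + 2 = 2 + K + M$)
$v{\left(Z{\left(5,1 \right)},3 \right)} \left(-4\right) + C{\left(-5,1 \right)} = 6 \left(-4\right) + 1 = -24 + 1 = -23$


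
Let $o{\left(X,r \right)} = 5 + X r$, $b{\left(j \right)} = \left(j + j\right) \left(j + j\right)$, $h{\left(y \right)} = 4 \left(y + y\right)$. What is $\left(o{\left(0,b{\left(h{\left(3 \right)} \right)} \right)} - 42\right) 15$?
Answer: $-555$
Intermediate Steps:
$h{\left(y \right)} = 8 y$ ($h{\left(y \right)} = 4 \cdot 2 y = 8 y$)
$b{\left(j \right)} = 4 j^{2}$ ($b{\left(j \right)} = 2 j 2 j = 4 j^{2}$)
$\left(o{\left(0,b{\left(h{\left(3 \right)} \right)} \right)} - 42\right) 15 = \left(\left(5 + 0 \cdot 4 \left(8 \cdot 3\right)^{2}\right) - 42\right) 15 = \left(\left(5 + 0 \cdot 4 \cdot 24^{2}\right) - 42\right) 15 = \left(\left(5 + 0 \cdot 4 \cdot 576\right) - 42\right) 15 = \left(\left(5 + 0 \cdot 2304\right) - 42\right) 15 = \left(\left(5 + 0\right) - 42\right) 15 = \left(5 - 42\right) 15 = \left(-37\right) 15 = -555$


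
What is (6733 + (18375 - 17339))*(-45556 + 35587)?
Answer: -77449161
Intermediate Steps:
(6733 + (18375 - 17339))*(-45556 + 35587) = (6733 + 1036)*(-9969) = 7769*(-9969) = -77449161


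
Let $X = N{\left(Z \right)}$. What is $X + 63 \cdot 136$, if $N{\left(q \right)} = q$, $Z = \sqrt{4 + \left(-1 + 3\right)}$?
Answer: $8568 + \sqrt{6} \approx 8570.5$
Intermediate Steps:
$Z = \sqrt{6}$ ($Z = \sqrt{4 + 2} = \sqrt{6} \approx 2.4495$)
$X = \sqrt{6} \approx 2.4495$
$X + 63 \cdot 136 = \sqrt{6} + 63 \cdot 136 = \sqrt{6} + 8568 = 8568 + \sqrt{6}$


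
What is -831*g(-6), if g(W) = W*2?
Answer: 9972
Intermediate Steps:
g(W) = 2*W
-831*g(-6) = -1662*(-6) = -831*(-12) = 9972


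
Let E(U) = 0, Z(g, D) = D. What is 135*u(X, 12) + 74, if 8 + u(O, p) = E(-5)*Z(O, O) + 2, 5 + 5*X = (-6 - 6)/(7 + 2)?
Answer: -736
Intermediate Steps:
X = -19/15 (X = -1 + ((-6 - 6)/(7 + 2))/5 = -1 + (-12/9)/5 = -1 + (-12*1/9)/5 = -1 + (1/5)*(-4/3) = -1 - 4/15 = -19/15 ≈ -1.2667)
u(O, p) = -6 (u(O, p) = -8 + (0*O + 2) = -8 + (0 + 2) = -8 + 2 = -6)
135*u(X, 12) + 74 = 135*(-6) + 74 = -810 + 74 = -736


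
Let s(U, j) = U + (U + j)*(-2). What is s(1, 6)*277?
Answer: -3601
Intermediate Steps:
s(U, j) = -U - 2*j (s(U, j) = U + (-2*U - 2*j) = -U - 2*j)
s(1, 6)*277 = (-1*1 - 2*6)*277 = (-1 - 12)*277 = -13*277 = -3601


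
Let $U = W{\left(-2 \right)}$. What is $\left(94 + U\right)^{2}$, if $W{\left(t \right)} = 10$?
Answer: $10816$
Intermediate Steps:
$U = 10$
$\left(94 + U\right)^{2} = \left(94 + 10\right)^{2} = 104^{2} = 10816$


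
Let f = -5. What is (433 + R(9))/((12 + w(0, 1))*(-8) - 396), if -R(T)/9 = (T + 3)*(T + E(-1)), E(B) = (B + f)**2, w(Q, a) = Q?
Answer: 4427/492 ≈ 8.9980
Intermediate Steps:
E(B) = (-5 + B)**2 (E(B) = (B - 5)**2 = (-5 + B)**2)
R(T) = -9*(3 + T)*(36 + T) (R(T) = -9*(T + 3)*(T + (-5 - 1)**2) = -9*(3 + T)*(T + (-6)**2) = -9*(3 + T)*(T + 36) = -9*(3 + T)*(36 + T))
(433 + R(9))/((12 + w(0, 1))*(-8) - 396) = (433 + (-972 - 351*9 - 9*9**2))/((12 + 0)*(-8) - 396) = (433 + (-972 - 3159 - 9*81))/(12*(-8) - 396) = (433 + (-972 - 3159 - 729))/(-96 - 396) = (433 - 4860)/(-492) = -4427*(-1/492) = 4427/492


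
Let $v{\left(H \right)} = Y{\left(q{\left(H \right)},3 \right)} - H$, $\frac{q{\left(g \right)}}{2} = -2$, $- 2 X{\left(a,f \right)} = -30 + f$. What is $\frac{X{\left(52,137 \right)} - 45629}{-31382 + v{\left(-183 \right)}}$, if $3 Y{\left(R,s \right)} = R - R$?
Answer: $\frac{91365}{62398} \approx 1.4642$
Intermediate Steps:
$X{\left(a,f \right)} = 15 - \frac{f}{2}$ ($X{\left(a,f \right)} = - \frac{-30 + f}{2} = 15 - \frac{f}{2}$)
$q{\left(g \right)} = -4$ ($q{\left(g \right)} = 2 \left(-2\right) = -4$)
$Y{\left(R,s \right)} = 0$ ($Y{\left(R,s \right)} = \frac{R - R}{3} = \frac{1}{3} \cdot 0 = 0$)
$v{\left(H \right)} = - H$ ($v{\left(H \right)} = 0 - H = - H$)
$\frac{X{\left(52,137 \right)} - 45629}{-31382 + v{\left(-183 \right)}} = \frac{\left(15 - \frac{137}{2}\right) - 45629}{-31382 - -183} = \frac{\left(15 - \frac{137}{2}\right) - 45629}{-31382 + 183} = \frac{- \frac{107}{2} - 45629}{-31199} = \left(- \frac{91365}{2}\right) \left(- \frac{1}{31199}\right) = \frac{91365}{62398}$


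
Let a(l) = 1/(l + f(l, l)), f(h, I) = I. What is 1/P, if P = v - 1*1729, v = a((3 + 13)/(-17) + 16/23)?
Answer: -192/332359 ≈ -0.00057769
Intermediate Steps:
a(l) = 1/(2*l) (a(l) = 1/(l + l) = 1/(2*l))
v = -391/192 (v = 1/(2*((3 + 13)/(-17) + 16/23)) = 1/(2*(16*(-1/17) + 16*(1/23))) = 1/(2*(-16/17 + 16/23)) = 1/(2*(-96/391)) = (½)*(-391/96) = -391/192 ≈ -2.0365)
P = -332359/192 (P = -391/192 - 1*1729 = -391/192 - 1729 = -332359/192 ≈ -1731.0)
1/P = 1/(-332359/192) = -192/332359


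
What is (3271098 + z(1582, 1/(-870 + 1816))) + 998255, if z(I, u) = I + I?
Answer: 4272517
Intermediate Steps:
z(I, u) = 2*I
(3271098 + z(1582, 1/(-870 + 1816))) + 998255 = (3271098 + 2*1582) + 998255 = (3271098 + 3164) + 998255 = 3274262 + 998255 = 4272517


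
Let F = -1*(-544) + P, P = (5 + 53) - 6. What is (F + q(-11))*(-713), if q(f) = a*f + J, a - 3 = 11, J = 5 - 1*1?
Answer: -317998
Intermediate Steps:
J = 4 (J = 5 - 1 = 4)
a = 14 (a = 3 + 11 = 14)
q(f) = 4 + 14*f (q(f) = 14*f + 4 = 4 + 14*f)
P = 52 (P = 58 - 6 = 52)
F = 596 (F = -1*(-544) + 52 = 544 + 52 = 596)
(F + q(-11))*(-713) = (596 + (4 + 14*(-11)))*(-713) = (596 + (4 - 154))*(-713) = (596 - 150)*(-713) = 446*(-713) = -317998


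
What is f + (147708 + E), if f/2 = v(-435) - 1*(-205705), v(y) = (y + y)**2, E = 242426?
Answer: 2315344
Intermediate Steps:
v(y) = 4*y**2 (v(y) = (2*y)**2 = 4*y**2)
f = 1925210 (f = 2*(4*(-435)**2 - 1*(-205705)) = 2*(4*189225 + 205705) = 2*(756900 + 205705) = 2*962605 = 1925210)
f + (147708 + E) = 1925210 + (147708 + 242426) = 1925210 + 390134 = 2315344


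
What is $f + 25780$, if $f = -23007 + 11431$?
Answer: $14204$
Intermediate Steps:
$f = -11576$
$f + 25780 = -11576 + 25780 = 14204$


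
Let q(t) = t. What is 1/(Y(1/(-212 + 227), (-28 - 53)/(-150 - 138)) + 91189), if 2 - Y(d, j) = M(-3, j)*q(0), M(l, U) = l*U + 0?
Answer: 1/91191 ≈ 1.0966e-5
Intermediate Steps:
M(l, U) = U*l (M(l, U) = U*l + 0 = U*l)
Y(d, j) = 2 (Y(d, j) = 2 - j*(-3)*0 = 2 - (-3*j)*0 = 2 - 1*0 = 2 + 0 = 2)
1/(Y(1/(-212 + 227), (-28 - 53)/(-150 - 138)) + 91189) = 1/(2 + 91189) = 1/91191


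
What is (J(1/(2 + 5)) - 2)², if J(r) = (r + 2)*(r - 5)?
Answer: 369664/2401 ≈ 153.96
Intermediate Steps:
J(r) = (-5 + r)*(2 + r) (J(r) = (2 + r)*(-5 + r) = (-5 + r)*(2 + r))
(J(1/(2 + 5)) - 2)² = ((-10 + (1/(2 + 5))² - 3/(2 + 5)) - 2)² = ((-10 + (1/7)² - 3/7) - 2)² = ((-10 + (⅐)² - 3*⅐) - 2)² = ((-10 + 1/49 - 3/7) - 2)² = (-510/49 - 2)² = (-608/49)² = 369664/2401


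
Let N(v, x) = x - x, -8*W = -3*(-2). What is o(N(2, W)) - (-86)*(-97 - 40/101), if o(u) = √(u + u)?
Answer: -845982/101 ≈ -8376.1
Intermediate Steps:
W = -¾ (W = -(-3)*(-2)/8 = -⅛*6 = -¾ ≈ -0.75000)
N(v, x) = 0
o(u) = √2*√u (o(u) = √(2*u) = √2*√u)
o(N(2, W)) - (-86)*(-97 - 40/101) = √2*√0 - (-86)*(-97 - 40/101) = √2*0 - (-86)*(-97 - 40*1/101) = 0 - (-86)*(-97 - 40/101) = 0 - (-86)*(-9837)/101 = 0 - 1*845982/101 = 0 - 845982/101 = -845982/101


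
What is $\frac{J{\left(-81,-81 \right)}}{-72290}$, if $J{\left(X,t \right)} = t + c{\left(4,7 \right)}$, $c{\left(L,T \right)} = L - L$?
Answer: $\frac{81}{72290} \approx 0.0011205$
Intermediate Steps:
$c{\left(L,T \right)} = 0$
$J{\left(X,t \right)} = t$ ($J{\left(X,t \right)} = t + 0 = t$)
$\frac{J{\left(-81,-81 \right)}}{-72290} = - \frac{81}{-72290} = \left(-81\right) \left(- \frac{1}{72290}\right) = \frac{81}{72290}$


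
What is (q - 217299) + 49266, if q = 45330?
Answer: -122703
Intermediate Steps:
(q - 217299) + 49266 = (45330 - 217299) + 49266 = -171969 + 49266 = -122703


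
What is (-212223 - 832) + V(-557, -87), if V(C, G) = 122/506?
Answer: -53902854/253 ≈ -2.1305e+5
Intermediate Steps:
V(C, G) = 61/253 (V(C, G) = 122*(1/506) = 61/253)
(-212223 - 832) + V(-557, -87) = (-212223 - 832) + 61/253 = -213055 + 61/253 = -53902854/253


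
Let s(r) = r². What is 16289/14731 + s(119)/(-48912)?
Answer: 588121877/720522672 ≈ 0.81624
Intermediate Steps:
16289/14731 + s(119)/(-48912) = 16289/14731 + 119²/(-48912) = 16289*(1/14731) + 14161*(-1/48912) = 16289/14731 - 14161/48912 = 588121877/720522672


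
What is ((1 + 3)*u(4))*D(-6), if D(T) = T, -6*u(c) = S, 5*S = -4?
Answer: -16/5 ≈ -3.2000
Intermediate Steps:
S = -⅘ (S = (⅕)*(-4) = -⅘ ≈ -0.80000)
u(c) = 2/15 (u(c) = -⅙*(-⅘) = 2/15)
((1 + 3)*u(4))*D(-6) = ((1 + 3)*(2/15))*(-6) = (4*(2/15))*(-6) = (8/15)*(-6) = -16/5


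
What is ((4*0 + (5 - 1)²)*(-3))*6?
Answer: -288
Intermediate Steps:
((4*0 + (5 - 1)²)*(-3))*6 = ((0 + 4²)*(-3))*6 = ((0 + 16)*(-3))*6 = (16*(-3))*6 = -48*6 = -288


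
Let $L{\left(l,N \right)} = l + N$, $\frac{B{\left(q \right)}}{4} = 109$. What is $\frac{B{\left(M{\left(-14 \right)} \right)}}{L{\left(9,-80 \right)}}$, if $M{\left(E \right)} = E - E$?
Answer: $- \frac{436}{71} \approx -6.1408$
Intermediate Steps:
$M{\left(E \right)} = 0$
$B{\left(q \right)} = 436$ ($B{\left(q \right)} = 4 \cdot 109 = 436$)
$L{\left(l,N \right)} = N + l$
$\frac{B{\left(M{\left(-14 \right)} \right)}}{L{\left(9,-80 \right)}} = \frac{436}{-80 + 9} = \frac{436}{-71} = 436 \left(- \frac{1}{71}\right) = - \frac{436}{71}$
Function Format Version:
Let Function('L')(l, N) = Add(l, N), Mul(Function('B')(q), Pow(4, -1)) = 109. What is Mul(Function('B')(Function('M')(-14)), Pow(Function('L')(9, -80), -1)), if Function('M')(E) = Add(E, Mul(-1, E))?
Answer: Rational(-436, 71) ≈ -6.1408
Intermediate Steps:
Function('M')(E) = 0
Function('B')(q) = 436 (Function('B')(q) = Mul(4, 109) = 436)
Function('L')(l, N) = Add(N, l)
Mul(Function('B')(Function('M')(-14)), Pow(Function('L')(9, -80), -1)) = Mul(436, Pow(Add(-80, 9), -1)) = Mul(436, Pow(-71, -1)) = Mul(436, Rational(-1, 71)) = Rational(-436, 71)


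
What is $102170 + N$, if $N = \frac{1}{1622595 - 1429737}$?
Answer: $\frac{19704301861}{192858} \approx 1.0217 \cdot 10^{5}$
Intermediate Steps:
$N = \frac{1}{192858}$ ($N = \frac{1}{1622595 - 1429737} = \frac{1}{192858} \approx 5.1852 \cdot 10^{-6}$)
$102170 + N = 102170 + \frac{1}{192858} = \frac{19704301861}{192858}$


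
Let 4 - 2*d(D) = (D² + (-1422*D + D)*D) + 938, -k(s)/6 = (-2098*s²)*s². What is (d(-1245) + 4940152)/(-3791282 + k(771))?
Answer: 1105457435/4448096966239546 ≈ 2.4852e-7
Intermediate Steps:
k(s) = 12588*s⁴ (k(s) = -6*(-2098*s²)*s² = -(-12588)*s⁴ = 12588*s⁴)
d(D) = -467 + 710*D² (d(D) = 2 - ((D² + (-1422*D + D)*D) + 938)/2 = 2 - ((D² + (-1421*D)*D) + 938)/2 = 2 - ((D² - 1421*D²) + 938)/2 = 2 - (-1420*D² + 938)/2 = 2 - (938 - 1420*D²)/2 = 2 + (-469 + 710*D²) = -467 + 710*D²)
(d(-1245) + 4940152)/(-3791282 + k(771)) = ((-467 + 710*(-1245)²) + 4940152)/(-3791282 + 12588*771⁴) = ((-467 + 710*1550025) + 4940152)/(-3791282 + 12588*353360102481) = ((-467 + 1100517750) + 4940152)/(-3791282 + 4448096970030828) = (1100517283 + 4940152)/4448096966239546 = 1105457435*(1/4448096966239546) = 1105457435/4448096966239546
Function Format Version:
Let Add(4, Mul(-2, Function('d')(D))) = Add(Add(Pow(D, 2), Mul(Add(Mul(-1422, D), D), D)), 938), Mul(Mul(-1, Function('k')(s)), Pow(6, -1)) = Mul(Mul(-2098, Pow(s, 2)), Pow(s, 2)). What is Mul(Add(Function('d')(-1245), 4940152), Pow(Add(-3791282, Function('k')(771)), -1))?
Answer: Rational(1105457435, 4448096966239546) ≈ 2.4852e-7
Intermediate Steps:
Function('k')(s) = Mul(12588, Pow(s, 4)) (Function('k')(s) = Mul(-6, Mul(Mul(-2098, Pow(s, 2)), Pow(s, 2))) = Mul(-6, Mul(-2098, Pow(s, 4))) = Mul(12588, Pow(s, 4)))
Function('d')(D) = Add(-467, Mul(710, Pow(D, 2))) (Function('d')(D) = Add(2, Mul(Rational(-1, 2), Add(Add(Pow(D, 2), Mul(Add(Mul(-1422, D), D), D)), 938))) = Add(2, Mul(Rational(-1, 2), Add(Add(Pow(D, 2), Mul(Mul(-1421, D), D)), 938))) = Add(2, Mul(Rational(-1, 2), Add(Add(Pow(D, 2), Mul(-1421, Pow(D, 2))), 938))) = Add(2, Mul(Rational(-1, 2), Add(Mul(-1420, Pow(D, 2)), 938))) = Add(2, Mul(Rational(-1, 2), Add(938, Mul(-1420, Pow(D, 2))))) = Add(2, Add(-469, Mul(710, Pow(D, 2)))) = Add(-467, Mul(710, Pow(D, 2))))
Mul(Add(Function('d')(-1245), 4940152), Pow(Add(-3791282, Function('k')(771)), -1)) = Mul(Add(Add(-467, Mul(710, Pow(-1245, 2))), 4940152), Pow(Add(-3791282, Mul(12588, Pow(771, 4))), -1)) = Mul(Add(Add(-467, Mul(710, 1550025)), 4940152), Pow(Add(-3791282, Mul(12588, 353360102481)), -1)) = Mul(Add(Add(-467, 1100517750), 4940152), Pow(Add(-3791282, 4448096970030828), -1)) = Mul(Add(1100517283, 4940152), Pow(4448096966239546, -1)) = Mul(1105457435, Rational(1, 4448096966239546)) = Rational(1105457435, 4448096966239546)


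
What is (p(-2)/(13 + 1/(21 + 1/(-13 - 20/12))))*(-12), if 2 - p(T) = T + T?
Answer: -66312/12017 ≈ -5.5182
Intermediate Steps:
p(T) = 2 - 2*T (p(T) = 2 - (T + T) = 2 - 2*T)
(p(-2)/(13 + 1/(21 + 1/(-13 - 20/12))))*(-12) = ((2 - 2*(-2))/(13 + 1/(21 + 1/(-13 - 20/12))))*(-12) = ((2 + 4)/(13 + 1/(21 + 1/(-13 - 20*1/12))))*(-12) = (6/(13 + 1/(21 + 1/(-13 - 5/3))))*(-12) = (6/(13 + 1/(21 + 1/(-44/3))))*(-12) = (6/(13 + 1/(21 - 3/44)))*(-12) = (6/(13 + 1/(921/44)))*(-12) = (6/(13 + 44/921))*(-12) = (6/(12017/921))*(-12) = ((921/12017)*6)*(-12) = (5526/12017)*(-12) = -66312/12017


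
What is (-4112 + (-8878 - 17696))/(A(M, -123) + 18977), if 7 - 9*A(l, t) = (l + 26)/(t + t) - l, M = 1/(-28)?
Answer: -1902286512/1176470881 ≈ -1.6169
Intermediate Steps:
M = -1/28 ≈ -0.035714
A(l, t) = 7/9 + l/9 - (26 + l)/(18*t) (A(l, t) = 7/9 - ((l + 26)/(t + t) - l)/9 = 7/9 - ((26 + l)/((2*t)) - l)/9 = 7/9 - ((26 + l)*(1/(2*t)) - l)/9 = 7/9 - ((26 + l)/(2*t) - l)/9 = 7/9 - (-l + (26 + l)/(2*t))/9 = 7/9 + (l/9 - (26 + l)/(18*t)) = 7/9 + l/9 - (26 + l)/(18*t))
(-4112 + (-8878 - 17696))/(A(M, -123) + 18977) = (-4112 + (-8878 - 17696))/((1/18)*(-26 - 1*(-1/28) + 2*(-123)*(7 - 1/28))/(-123) + 18977) = (-4112 - 26574)/((1/18)*(-1/123)*(-26 + 1/28 + 2*(-123)*(195/28)) + 18977) = -30686/((1/18)*(-1/123)*(-26 + 1/28 - 23985/14) + 18977) = -30686/((1/18)*(-1/123)*(-48697/28) + 18977) = -30686/(48697/61992 + 18977) = -30686/1176470881/61992 = -30686*61992/1176470881 = -1902286512/1176470881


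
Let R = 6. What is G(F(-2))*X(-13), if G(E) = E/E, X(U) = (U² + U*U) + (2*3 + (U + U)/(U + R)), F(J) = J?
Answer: 2434/7 ≈ 347.71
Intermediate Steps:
X(U) = 6 + 2*U² + 2*U/(6 + U) (X(U) = (U² + U*U) + (2*3 + (U + U)/(U + 6)) = (U² + U²) + (6 + (2*U)/(6 + U)) = 2*U² + (6 + 2*U/(6 + U)) = 6 + 2*U² + 2*U/(6 + U))
G(E) = 1
G(F(-2))*X(-13) = 1*(2*(18 + (-13)³ + 4*(-13) + 6*(-13)²)/(6 - 13)) = 1*(2*(18 - 2197 - 52 + 6*169)/(-7)) = 1*(2*(-⅐)*(18 - 2197 - 52 + 1014)) = 1*(2*(-⅐)*(-1217)) = 1*(2434/7) = 2434/7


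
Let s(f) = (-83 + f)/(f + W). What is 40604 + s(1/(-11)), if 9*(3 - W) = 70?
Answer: 9789677/241 ≈ 40621.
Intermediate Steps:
W = -43/9 (W = 3 - ⅑*70 = 3 - 70/9 = -43/9 ≈ -4.7778)
s(f) = (-83 + f)/(-43/9 + f) (s(f) = (-83 + f)/(f - 43/9) = (-83 + f)/(-43/9 + f))
40604 + s(1/(-11)) = 40604 + 9*(-83 + 1/(-11))/(-43 + 9/(-11)) = 40604 + 9*(-83 - 1/11)/(-43 + 9*(-1/11)) = 40604 + 9*(-914/11)/(-43 - 9/11) = 40604 + 9*(-914/11)/(-482/11) = 40604 + 9*(-11/482)*(-914/11) = 40604 + 4113/241 = 9789677/241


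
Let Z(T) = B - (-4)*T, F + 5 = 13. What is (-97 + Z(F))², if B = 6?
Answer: 3481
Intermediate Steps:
F = 8 (F = -5 + 13 = 8)
Z(T) = 6 + 4*T (Z(T) = 6 - (-4)*T = 6 + 4*T)
(-97 + Z(F))² = (-97 + (6 + 4*8))² = (-97 + (6 + 32))² = (-97 + 38)² = (-59)² = 3481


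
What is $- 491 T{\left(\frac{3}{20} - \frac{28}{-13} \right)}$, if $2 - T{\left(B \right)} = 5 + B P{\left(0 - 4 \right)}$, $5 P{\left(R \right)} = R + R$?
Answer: $- \frac{109493}{325} \approx -336.9$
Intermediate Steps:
$P{\left(R \right)} = \frac{2 R}{5}$ ($P{\left(R \right)} = \frac{R + R}{5} = \frac{2 R}{5}$)
$T{\left(B \right)} = -3 + \frac{8 B}{5}$ ($T{\left(B \right)} = 2 - \left(5 + B \frac{2 \left(0 - 4\right)}{5}\right) = 2 - \left(5 + B \frac{2}{5} \left(-4\right)\right) = 2 - \left(5 + B \left(- \frac{8}{5}\right)\right) = 2 - \left(5 - \frac{8 B}{5}\right) = 2 + \left(-5 + \frac{8 B}{5}\right) = -3 + \frac{8 B}{5}$)
$- 491 T{\left(\frac{3}{20} - \frac{28}{-13} \right)} = - 491 \left(-3 + \frac{8 \left(\frac{3}{20} - \frac{28}{-13}\right)}{5}\right) = - 491 \left(-3 + \frac{8 \left(3 \cdot \frac{1}{20} - - \frac{28}{13}\right)}{5}\right) = - 491 \left(-3 + \frac{8 \left(\frac{3}{20} + \frac{28}{13}\right)}{5}\right) = - 491 \left(-3 + \frac{8}{5} \cdot \frac{599}{260}\right) = - 491 \left(-3 + \frac{1198}{325}\right) = \left(-491\right) \frac{223}{325} = - \frac{109493}{325}$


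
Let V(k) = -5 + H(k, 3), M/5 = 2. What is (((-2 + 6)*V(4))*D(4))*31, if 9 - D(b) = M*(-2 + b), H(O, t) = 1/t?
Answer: 19096/3 ≈ 6365.3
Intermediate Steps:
M = 10 (M = 5*2 = 10)
V(k) = -14/3 (V(k) = -5 + 1/3 = -5 + ⅓ = -14/3)
D(b) = 29 - 10*b (D(b) = 9 - 10*(-2 + b) = 9 - (-20 + 10*b) = 9 + (20 - 10*b) = 29 - 10*b)
(((-2 + 6)*V(4))*D(4))*31 = (((-2 + 6)*(-14/3))*(29 - 10*4))*31 = ((4*(-14/3))*(29 - 40))*31 = -56/3*(-11)*31 = (616/3)*31 = 19096/3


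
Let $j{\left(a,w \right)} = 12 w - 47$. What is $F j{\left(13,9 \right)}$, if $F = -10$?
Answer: $-610$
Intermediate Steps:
$j{\left(a,w \right)} = -47 + 12 w$
$F j{\left(13,9 \right)} = - 10 \left(-47 + 12 \cdot 9\right) = - 10 \left(-47 + 108\right) = \left(-10\right) 61 = -610$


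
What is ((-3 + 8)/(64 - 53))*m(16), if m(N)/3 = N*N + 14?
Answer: 4050/11 ≈ 368.18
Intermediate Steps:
m(N) = 42 + 3*N² (m(N) = 3*(N*N + 14) = 3*(N² + 14) = 3*(14 + N²) = 42 + 3*N²)
((-3 + 8)/(64 - 53))*m(16) = ((-3 + 8)/(64 - 53))*(42 + 3*16²) = (5/11)*(42 + 3*256) = (5*(1/11))*(42 + 768) = (5/11)*810 = 4050/11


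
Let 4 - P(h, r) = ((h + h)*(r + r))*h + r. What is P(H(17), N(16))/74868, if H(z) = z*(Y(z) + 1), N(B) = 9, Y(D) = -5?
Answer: -166469/74868 ≈ -2.2235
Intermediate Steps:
H(z) = -4*z (H(z) = z*(-5 + 1) = z*(-4) = -4*z)
P(h, r) = 4 - r - 4*r*h**2 (P(h, r) = 4 - (((h + h)*(r + r))*h + r) = 4 - (((2*h)*(2*r))*h + r) = 4 - ((4*h*r)*h + r) = 4 - (4*r*h**2 + r) = 4 - (r + 4*r*h**2) = 4 + (-r - 4*r*h**2) = 4 - r - 4*r*h**2)
P(H(17), N(16))/74868 = (4 - 1*9 - 4*9*(-4*17)**2)/74868 = (4 - 9 - 4*9*(-68)**2)*(1/74868) = (4 - 9 - 4*9*4624)*(1/74868) = (4 - 9 - 166464)*(1/74868) = -166469*1/74868 = -166469/74868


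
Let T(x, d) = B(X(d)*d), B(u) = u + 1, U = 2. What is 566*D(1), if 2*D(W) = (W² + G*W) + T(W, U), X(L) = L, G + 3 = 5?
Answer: 2264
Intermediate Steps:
G = 2 (G = -3 + 5 = 2)
B(u) = 1 + u
T(x, d) = 1 + d² (T(x, d) = 1 + d*d = 1 + d²)
D(W) = 5/2 + W + W²/2 (D(W) = ((W² + 2*W) + (1 + 2²))/2 = ((W² + 2*W) + (1 + 4))/2 = ((W² + 2*W) + 5)/2 = (5 + W² + 2*W)/2 = 5/2 + W + W²/2)
566*D(1) = 566*(5/2 + 1 + (½)*1²) = 566*(5/2 + 1 + (½)*1) = 566*(5/2 + 1 + ½) = 566*4 = 2264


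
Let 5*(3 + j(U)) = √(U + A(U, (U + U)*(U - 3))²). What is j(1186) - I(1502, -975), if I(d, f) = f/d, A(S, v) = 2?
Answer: -3531/1502 + √1190/5 ≈ 4.5484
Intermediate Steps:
j(U) = -3 + √(4 + U)/5 (j(U) = -3 + √(U + 2²)/5 = -3 + √(U + 4)/5 = -3 + √(4 + U)/5)
j(1186) - I(1502, -975) = (-3 + √(4 + 1186)/5) - (-975)/1502 = (-3 + √1190/5) - (-975)/1502 = (-3 + √1190/5) - 1*(-975/1502) = (-3 + √1190/5) + 975/1502 = -3531/1502 + √1190/5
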